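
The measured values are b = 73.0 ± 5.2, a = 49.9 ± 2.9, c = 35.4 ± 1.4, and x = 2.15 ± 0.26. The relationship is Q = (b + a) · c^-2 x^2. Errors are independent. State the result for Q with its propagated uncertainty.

0.453 ± 0.117

Let u = b + a = 123. δu = √(δb² + δa²) = √(27.0 + 8.41) = 5.95, so δu/u = 0.0484.
Q is then a monomial in u, c, x:
δQ/Q = √((δu/u)² + (-2·δc/c)² + (2·δx/x)²) = √(0.00235 + 0.00626 + 0.0585) = 0.259
Q = 0.453, so δQ = 0.259 × 0.453 = 0.117.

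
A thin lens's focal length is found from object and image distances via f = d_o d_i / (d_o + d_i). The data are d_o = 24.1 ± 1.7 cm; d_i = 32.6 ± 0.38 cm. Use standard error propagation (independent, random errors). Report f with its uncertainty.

13.9 ± 0.566 cm

∂f/∂d_o = (d_i/(d_o+d_i))² = 0.331;  ∂f/∂d_i = (d_o/(d_o+d_i))² = 0.181
δf = √((∂f/∂d_o · δd_o)² + (∂f/∂d_i · δd_i)²) = √(0.316 + 0.00471) = 0.566 cm
f = 13.9 cm.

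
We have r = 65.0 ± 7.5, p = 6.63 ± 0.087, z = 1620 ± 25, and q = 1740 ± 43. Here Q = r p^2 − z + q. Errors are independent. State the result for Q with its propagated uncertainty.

Let w = r·p^2 = 2860. δw/w = √((1·δr/r)² + (2·δp/p)²) = √(0.0133 + 0.000689) = 0.118, so δw = 338.
Q = w − z + q: δQ = √(δw² + δz² + δq²) = √(1.14e+05 + 625 + 1850) = 342
Q = 2980.

2980 ± 342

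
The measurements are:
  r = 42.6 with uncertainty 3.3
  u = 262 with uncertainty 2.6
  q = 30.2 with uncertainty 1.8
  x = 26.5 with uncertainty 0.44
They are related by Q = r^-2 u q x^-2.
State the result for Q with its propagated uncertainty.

Since Q is a product/quotient, work with relative uncertainties:
  (-2·δr/r)² = (-2×0.0775)² = 0.0240;  (1·δu/u)² = (1×0.00992)² = 9.85e-05;  (1·δq/q)² = (1×0.0596)² = 0.00355;  (-2·δx/x)² = (-2×0.0166)² = 0.00110
δQ/Q = √(0.0288) = 0.170
Q = 0.00621, so δQ = 0.170 × 0.00621 = 0.00105.

0.00621 ± 0.00105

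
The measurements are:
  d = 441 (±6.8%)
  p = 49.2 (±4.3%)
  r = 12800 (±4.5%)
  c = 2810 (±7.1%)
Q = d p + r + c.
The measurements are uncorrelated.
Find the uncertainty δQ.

Let w = d·p = 21700. δw/w = √((1·δd/d)² + (1·δp/p)²) = √(0.00462 + 0.00185) = 0.0805, so δw = 1750.
Q = w + r + c: δQ = √(δw² + δr² + δc²) = √(3.05e+06 + 3.32e+05 + 39800) = 1850

1850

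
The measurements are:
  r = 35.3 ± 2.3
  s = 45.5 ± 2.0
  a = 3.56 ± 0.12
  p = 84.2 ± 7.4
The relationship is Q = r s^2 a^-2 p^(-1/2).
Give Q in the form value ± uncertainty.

628 ± 85.4

Relative error in a monomial: (δQ/Q)² = Σ (nᵢ · δxᵢ/xᵢ)².
  (1·δr/r)² = (1×0.0652)² = 0.00425;  (2·δs/s)² = (2×0.0440)² = 0.00773;  (-2·δa/a)² = (-2×0.0337)² = 0.00454;  (−½·δp/p)² = (-0.5×0.0879)² = 0.00193
δQ/Q = √(0.0184) = 0.136
Q = 628, so δQ = 0.136 × 628 = 85.4.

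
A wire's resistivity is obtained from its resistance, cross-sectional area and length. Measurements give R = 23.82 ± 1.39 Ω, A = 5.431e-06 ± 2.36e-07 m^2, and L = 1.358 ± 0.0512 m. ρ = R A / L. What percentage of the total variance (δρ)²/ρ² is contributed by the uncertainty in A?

28.1%

(δρ/ρ)² = (1·δR/R)² + (1·δA/A)² + (-1·δL/L)²
  R term: (1×0.0584)² = 0.00341
  A term: (1×0.0435)² = 0.00189
  L term: (-1×0.0377)² = 0.00142
Total = 0.00671. Share from A = 0.00189/0.00671 = 0.281.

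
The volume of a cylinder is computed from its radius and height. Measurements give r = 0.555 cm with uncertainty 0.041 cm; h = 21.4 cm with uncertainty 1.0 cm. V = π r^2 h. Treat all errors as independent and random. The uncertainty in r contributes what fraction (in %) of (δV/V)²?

(δV/V)² = (2·δr/r)² + (1·δh/h)²
  r term: (2×0.0739)² = 0.0218
  h term: (1×0.0467)² = 0.00218
Total = 0.0240. Share from r = 0.0218/0.0240 = 0.909.

90.9%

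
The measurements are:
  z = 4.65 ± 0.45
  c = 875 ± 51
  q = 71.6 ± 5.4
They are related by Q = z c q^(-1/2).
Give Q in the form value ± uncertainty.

481 ± 57.3

Q is a product of powers, so relative uncertainties combine in quadrature:
  (1·δz/z)² = (1×0.0968)² = 0.00937;  (1·δc/c)² = (1×0.0583)² = 0.00340;  (−½·δq/q)² = (-0.5×0.0754)² = 0.00142
δQ/Q = √(0.0142) = 0.119
Q = 481, so δQ = 0.119 × 481 = 57.3.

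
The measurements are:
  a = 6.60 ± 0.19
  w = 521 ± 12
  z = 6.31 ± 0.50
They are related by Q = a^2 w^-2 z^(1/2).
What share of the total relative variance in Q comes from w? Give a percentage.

(δQ/Q)² = (2·δa/a)² + (-2·δw/w)² + (½·δz/z)²
  a term: (2×0.0288)² = 0.00331
  w term: (-2×0.0230)² = 0.00212
  z term: (0.5×0.0792)² = 0.00157
Total = 0.00701. Share from w = 0.00212/0.00701 = 0.303.

30.3%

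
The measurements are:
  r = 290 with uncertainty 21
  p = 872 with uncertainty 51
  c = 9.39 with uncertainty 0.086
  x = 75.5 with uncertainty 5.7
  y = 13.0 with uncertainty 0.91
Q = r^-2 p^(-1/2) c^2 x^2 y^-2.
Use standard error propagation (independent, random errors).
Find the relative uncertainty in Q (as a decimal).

Since Q is a product/quotient, work with relative uncertainties:
  (-2·δr/r)² = (-2×0.0724)² = 0.0210;  (−½·δp/p)² = (-0.5×0.0585)² = 0.000855;  (2·δc/c)² = (2×0.00916)² = 0.000336;  (2·δx/x)² = (2×0.0755)² = 0.0228;  (-2·δy/y)² = (-2×0.0700)² = 0.0196
δQ/Q = √(0.0646) = 0.254

0.254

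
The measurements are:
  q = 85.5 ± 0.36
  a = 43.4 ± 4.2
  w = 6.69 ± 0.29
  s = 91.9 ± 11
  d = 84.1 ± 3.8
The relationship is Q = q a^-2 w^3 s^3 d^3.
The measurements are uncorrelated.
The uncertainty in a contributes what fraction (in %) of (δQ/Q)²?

(δQ/Q)² = (1·δq/q)² + (-2·δa/a)² + (3·δw/w)² + (3·δs/s)² + (3·δd/d)²
  q term: (1×0.00421)² = 1.77e-05
  a term: (-2×0.0968)² = 0.0375
  w term: (3×0.0433)² = 0.0169
  s term: (3×0.120)² = 0.129
  d term: (3×0.0452)² = 0.0184
Total = 0.202. Share from a = 0.0375/0.202 = 0.186.

18.6%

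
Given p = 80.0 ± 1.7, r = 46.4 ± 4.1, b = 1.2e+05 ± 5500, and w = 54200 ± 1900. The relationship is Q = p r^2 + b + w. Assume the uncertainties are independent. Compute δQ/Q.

0.0901

Let h = p·r^2 = 1.72e+05. δh/h = √((1·δp/p)² + (2·δr/r)²) = √(0.000452 + 0.0312) = 0.178, so δh = 30700.
Q = h + b + w: δQ = √(δh² + δb² + δw²) = √(9.4e+08 + 3.02e+07 + 3.61e+06) = 31200
Q = 3.46e+05, so δQ/Q = 31200/3.46e+05 = 0.0901.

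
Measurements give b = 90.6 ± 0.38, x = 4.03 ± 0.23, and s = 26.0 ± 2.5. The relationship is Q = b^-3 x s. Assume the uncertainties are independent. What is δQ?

1.59e-05

Since Q is a product/quotient, work with relative uncertainties:
  (-3·δb/b)² = (-3×0.00419)² = 0.000158;  (1·δx/x)² = (1×0.0571)² = 0.00326;  (1·δs/s)² = (1×0.0962)² = 0.00925
δQ/Q = √(0.0127) = 0.113
Q = 0.000141, so δQ = 0.113 × 0.000141 = 1.59e-05.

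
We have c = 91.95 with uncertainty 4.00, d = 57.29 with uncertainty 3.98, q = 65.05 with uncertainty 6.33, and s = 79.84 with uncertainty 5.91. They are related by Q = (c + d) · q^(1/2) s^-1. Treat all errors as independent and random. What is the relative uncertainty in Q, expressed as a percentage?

9.63%

Let u = c + d = 149.2. δu = √(δc² + δd²) = √(16.0 + 15.8) = 5.64, so δu/u = 0.0378.
Q is then a monomial in u, q, s:
δQ/Q = √((δu/u)² + (½·δq/q)² + (-1·δs/s)²) = √(0.00143 + 0.00237 + 0.00548) = 0.0963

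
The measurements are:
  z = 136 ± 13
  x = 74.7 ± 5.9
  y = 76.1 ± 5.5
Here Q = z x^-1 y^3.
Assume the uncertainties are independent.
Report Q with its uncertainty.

(8.02 ± 2.00) × 10^5

For a monomial Q ∝ z, x^-1, y^3, fractional errors add in quadrature:
  (1·δz/z)² = (1×0.0956)² = 0.00914;  (-1·δx/x)² = (-1×0.0790)² = 0.00624;  (3·δy/y)² = (3×0.0723)² = 0.0470
δQ/Q = √(0.0624) = 0.250
Q = 8.02e+05, so δQ = 0.250 × 8.02e+05 = 2e+05.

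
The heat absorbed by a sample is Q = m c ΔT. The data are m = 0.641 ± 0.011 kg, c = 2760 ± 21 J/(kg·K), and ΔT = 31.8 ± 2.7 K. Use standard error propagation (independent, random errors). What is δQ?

4890 J

Since Q is a product/quotient, work with relative uncertainties:
  (1·δm/m)² = (1×0.0172)² = 0.000294;  (1·δc/c)² = (1×0.00761)² = 5.79e-05;  (1·δΔT/ΔT)² = (1×0.0849)² = 0.00721
δQ/Q = √(0.00756) = 0.0870
Q = 56300 J, so δQ = 0.0870 × 56300 = 4890 J.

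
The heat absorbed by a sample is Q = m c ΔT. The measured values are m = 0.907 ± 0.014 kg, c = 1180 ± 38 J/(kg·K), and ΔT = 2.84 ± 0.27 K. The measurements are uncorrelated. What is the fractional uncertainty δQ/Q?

0.102

Q is a product of powers, so relative uncertainties combine in quadrature:
  (1·δm/m)² = (1×0.0154)² = 0.000238;  (1·δc/c)² = (1×0.0322)² = 0.00104;  (1·δΔT/ΔT)² = (1×0.0951)² = 0.00904
δQ/Q = √(0.0103) = 0.102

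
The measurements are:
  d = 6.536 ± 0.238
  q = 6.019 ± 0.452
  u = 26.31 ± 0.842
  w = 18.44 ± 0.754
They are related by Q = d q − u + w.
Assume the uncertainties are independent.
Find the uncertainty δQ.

3.47

Let p = d·q = 39.34. δp/p = √((1·δd/d)² + (1·δq/q)²) = √(0.00133 + 0.00564) = 0.0835, so δp = 3.28.
Q = p − u + w: δQ = √(δp² + δu² + δw²) = √(10.8 + 0.709 + 0.569) = 3.47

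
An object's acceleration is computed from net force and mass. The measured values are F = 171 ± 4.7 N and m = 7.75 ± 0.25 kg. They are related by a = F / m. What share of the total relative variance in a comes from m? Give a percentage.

57.9%

(δa/a)² = (1·δF/F)² + (-1·δm/m)²
  F term: (1×0.0275)² = 0.000755
  m term: (-1×0.0323)² = 0.00104
Total = 0.00180. Share from m = 0.00104/0.00180 = 0.579.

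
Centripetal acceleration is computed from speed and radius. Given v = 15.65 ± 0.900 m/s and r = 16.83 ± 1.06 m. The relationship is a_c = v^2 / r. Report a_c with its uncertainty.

14.55 ± 1.91 m/s^2

Since a_c is a product/quotient, work with relative uncertainties:
  (2·δv/v)² = (2×0.0575)² = 0.0132;  (-1·δr/r)² = (-1×0.0630)² = 0.00397
δa_c/a_c = √(0.0172) = 0.131
a_c = 14.55 m/s^2, so δa_c = 0.131 × 14.55 = 1.91 m/s^2.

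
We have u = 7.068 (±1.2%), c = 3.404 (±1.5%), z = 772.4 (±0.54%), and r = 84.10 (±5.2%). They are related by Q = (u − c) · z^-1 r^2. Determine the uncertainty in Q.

Let w = u − c = 3.664. δw = √(δu² + δc²) = √(0.00719 + 0.00261) = 0.0990, so δw/w = 0.0270.
Q is then a monomial in w, z, r:
δQ/Q = √((δw/w)² + (-1·δz/z)² + (2·δr/r)²) = √(0.000730 + 2.92e-05 + 0.0108) = 0.108
Q = 33.55, so δQ = 0.108 × 33.55 = 3.61.

3.61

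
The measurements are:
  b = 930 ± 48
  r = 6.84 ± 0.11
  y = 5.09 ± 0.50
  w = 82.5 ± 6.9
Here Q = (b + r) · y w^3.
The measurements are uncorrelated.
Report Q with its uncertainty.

Let u = b + r = 937. δu = √(δb² + δr²) = √(2300 + 0.0121) = 48.0, so δu/u = 0.0512.
Q is then a monomial in u, y, w:
δQ/Q = √((δu/u)² + (1·δy/y)² + (3·δw/w)²) = √(0.00263 + 0.00965 + 0.0630) = 0.274
Q = 2.68e+09, so δQ = 0.274 × 2.68e+09 = 7.34e+08.

(2.68 ± 0.734) × 10^9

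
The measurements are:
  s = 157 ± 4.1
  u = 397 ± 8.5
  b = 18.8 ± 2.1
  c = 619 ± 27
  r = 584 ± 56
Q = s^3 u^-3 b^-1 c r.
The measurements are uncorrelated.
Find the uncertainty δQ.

219

Since Q is a product/quotient, work with relative uncertainties:
  (3·δs/s)² = (3×0.0261)² = 0.00614;  (-3·δu/u)² = (-3×0.0214)² = 0.00413;  (-1·δb/b)² = (-1×0.112)² = 0.0125;  (1·δc/c)² = (1×0.0436)² = 0.00190;  (1·δr/r)² = (1×0.0959)² = 0.00919
δQ/Q = √(0.0338) = 0.184
Q = 1190, so δQ = 0.184 × 1190 = 219.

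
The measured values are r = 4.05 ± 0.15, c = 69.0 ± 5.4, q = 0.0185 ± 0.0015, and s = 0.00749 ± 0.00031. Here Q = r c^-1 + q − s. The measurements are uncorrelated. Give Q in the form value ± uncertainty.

Let p = r·c^-1 = 0.0587. δp/p = √((1·δr/r)² + (-1·δc/c)²) = √(0.00137 + 0.00612) = 0.0866, so δp = 0.00508.
Q = p + q − s: δQ = √(δp² + δq² + δs²) = √(2.58e-05 + 2.25e-06 + 9.61e-08) = 0.00531
Q = 0.0697.

0.0697 ± 0.00531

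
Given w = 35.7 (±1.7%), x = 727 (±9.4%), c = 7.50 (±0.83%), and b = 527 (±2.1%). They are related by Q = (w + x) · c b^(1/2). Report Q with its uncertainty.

(1.31 ± 0.119) × 10^5

Let u = w + x = 763. δu = √(δw² + δx²) = √(0.368 + 4670) = 68.3, so δu/u = 0.0896.
Q is then a monomial in u, c, b:
δQ/Q = √((δu/u)² + (1·δc/c)² + (½·δb/b)²) = √(0.00803 + 6.89e-05 + 0.000110) = 0.0906
Q = 1.31e+05, so δQ = 0.0906 × 1.31e+05 = 11900.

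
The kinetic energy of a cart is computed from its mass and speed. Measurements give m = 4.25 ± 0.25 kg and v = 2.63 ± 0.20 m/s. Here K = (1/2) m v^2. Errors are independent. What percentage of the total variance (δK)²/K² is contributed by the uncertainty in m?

13.0%

(δK/K)² = (1·δm/m)² + (2·δv/v)²
  m term: (1×0.0588)² = 0.00346
  v term: (2×0.0760)² = 0.0231
Total = 0.0266. Share from m = 0.00346/0.0266 = 0.130.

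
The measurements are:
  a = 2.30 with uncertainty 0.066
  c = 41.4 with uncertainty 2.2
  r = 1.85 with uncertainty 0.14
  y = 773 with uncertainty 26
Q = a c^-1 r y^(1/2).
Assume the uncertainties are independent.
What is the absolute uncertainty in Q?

0.281

Q is a product of powers, so relative uncertainties combine in quadrature:
  (1·δa/a)² = (1×0.0287)² = 0.000823;  (-1·δc/c)² = (-1×0.0531)² = 0.00282;  (1·δr/r)² = (1×0.0757)² = 0.00573;  (½·δy/y)² = (0.5×0.0336)² = 0.000283
δQ/Q = √(0.00966) = 0.0983
Q = 2.86, so δQ = 0.0983 × 2.86 = 0.281.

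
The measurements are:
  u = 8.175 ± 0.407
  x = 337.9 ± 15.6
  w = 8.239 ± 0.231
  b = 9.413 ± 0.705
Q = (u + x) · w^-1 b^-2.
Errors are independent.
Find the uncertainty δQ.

Let h = u + x = 346.1. δh = √(δu² + δx²) = √(0.166 + 243) = 15.6, so δh/h = 0.0451.
Q is then a monomial in h, w, b:
δQ/Q = √((δh/h)² + (-1·δw/w)² + (-2·δb/b)²) = √(0.00203 + 0.000786 + 0.0224) = 0.159
Q = 0.4741, so δQ = 0.159 × 0.4741 = 0.0753.

0.0753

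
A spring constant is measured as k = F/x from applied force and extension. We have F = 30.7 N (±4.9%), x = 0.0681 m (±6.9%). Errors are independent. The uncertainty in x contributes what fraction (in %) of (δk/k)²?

66.5%

(δk/k)² = (1·δF/F)² + (-1·δx/x)²
  F term: (1×0.0490)² = 0.00240
  x term: (-1×0.0690)² = 0.00476
Total = 0.00716. Share from x = 0.00476/0.00716 = 0.665.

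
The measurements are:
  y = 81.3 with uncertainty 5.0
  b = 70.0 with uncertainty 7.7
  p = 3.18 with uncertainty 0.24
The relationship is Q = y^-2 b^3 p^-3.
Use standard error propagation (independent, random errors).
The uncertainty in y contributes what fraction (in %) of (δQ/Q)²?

(δQ/Q)² = (-2·δy/y)² + (3·δb/b)² + (-3·δp/p)²
  y term: (-2×0.0615)² = 0.0151
  b term: (3×0.110)² = 0.109
  p term: (-3×0.0755)² = 0.0513
Total = 0.175. Share from y = 0.0151/0.175 = 0.0863.

8.63%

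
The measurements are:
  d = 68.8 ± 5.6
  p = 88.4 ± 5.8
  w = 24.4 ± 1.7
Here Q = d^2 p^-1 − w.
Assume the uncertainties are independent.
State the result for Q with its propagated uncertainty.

29.1 ± 9.55

Let h = d^2·p^-1 = 53.5. δh/h = √((2·δd/d)² + (-1·δp/p)²) = √(0.0265 + 0.00430) = 0.176, so δh = 9.40.
Q = h − w: δQ = √(δh² + δw²) = √(88.3 + 2.89) = 9.55
Q = 29.1.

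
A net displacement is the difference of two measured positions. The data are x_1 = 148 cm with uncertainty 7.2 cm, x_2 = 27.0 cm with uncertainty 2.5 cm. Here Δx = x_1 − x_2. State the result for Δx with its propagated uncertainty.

121 ± 7.62 cm

Sums and differences: (δΔx)² = Σ (cᵢ δxᵢ)².
  (δx_1)² = 51.8;  (δx_2)² = 6.25
δΔx = √(58.1) = 7.62 cm
Δx = 121 cm.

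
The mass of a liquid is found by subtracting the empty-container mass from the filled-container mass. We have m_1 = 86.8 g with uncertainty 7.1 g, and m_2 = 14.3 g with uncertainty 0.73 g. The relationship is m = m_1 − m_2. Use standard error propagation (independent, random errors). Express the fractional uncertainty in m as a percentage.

9.84%

For a sum/difference, combine absolute errors in quadrature:
  (δm_1)² = 50.4;  (δm_2)² = 0.533
δm = √(50.9) = 7.14 g
m = 72.5 g, so δm/m = 7.14/72.5 = 0.0984.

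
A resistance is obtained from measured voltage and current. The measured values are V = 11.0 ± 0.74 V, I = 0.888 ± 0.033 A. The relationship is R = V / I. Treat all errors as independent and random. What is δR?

0.952 Ω

For a monomial R ∝ V, I^-1, fractional errors add in quadrature:
  (1·δV/V)² = (1×0.0673)² = 0.00453;  (-1·δI/I)² = (-1×0.0372)² = 0.00138
δR/R = √(0.00591) = 0.0769
R = 12.4 Ω, so δR = 0.0769 × 12.4 = 0.952 Ω.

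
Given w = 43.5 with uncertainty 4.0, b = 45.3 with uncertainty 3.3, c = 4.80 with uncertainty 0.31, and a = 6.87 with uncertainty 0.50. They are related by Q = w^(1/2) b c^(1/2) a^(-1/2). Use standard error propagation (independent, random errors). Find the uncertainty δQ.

24.7

Since Q is a product/quotient, work with relative uncertainties:
  (½·δw/w)² = (0.5×0.0920)² = 0.00211;  (1·δb/b)² = (1×0.0728)² = 0.00531;  (½·δc/c)² = (0.5×0.0646)² = 0.00104;  (−½·δa/a)² = (-0.5×0.0728)² = 0.00132
δQ/Q = √(0.00979) = 0.0989
Q = 250, so δQ = 0.0989 × 250 = 24.7.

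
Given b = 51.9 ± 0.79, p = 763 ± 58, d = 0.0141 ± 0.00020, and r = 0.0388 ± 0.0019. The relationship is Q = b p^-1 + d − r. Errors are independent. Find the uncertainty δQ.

0.00561

Let w = b·p^-1 = 0.0680. δw/w = √((1·δb/b)² + (-1·δp/p)²) = √(0.000232 + 0.00578) = 0.0775, so δw = 0.00527.
Q = w + d − r: δQ = √(δw² + δd² + δr²) = √(2.78e-05 + 4e-08 + 3.61e-06) = 0.00561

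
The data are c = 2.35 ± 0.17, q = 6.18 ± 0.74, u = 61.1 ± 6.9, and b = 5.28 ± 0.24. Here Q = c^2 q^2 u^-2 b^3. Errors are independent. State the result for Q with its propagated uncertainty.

8.32 ± 3.20

Relative error in a monomial: (δQ/Q)² = Σ (nᵢ · δxᵢ/xᵢ)².
  (2·δc/c)² = (2×0.0723)² = 0.0209;  (2·δq/q)² = (2×0.120)² = 0.0574;  (-2·δu/u)² = (-2×0.113)² = 0.0510;  (3·δb/b)² = (3×0.0455)² = 0.0186
δQ/Q = √(0.148) = 0.385
Q = 8.32, so δQ = 0.385 × 8.32 = 3.20.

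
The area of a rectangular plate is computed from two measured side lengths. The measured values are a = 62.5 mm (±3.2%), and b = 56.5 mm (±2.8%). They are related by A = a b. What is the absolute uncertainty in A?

Relative error in a monomial: (δA/A)² = Σ (nᵢ · δxᵢ/xᵢ)².
  (1·δa/a)² = (1×0.0320)² = 0.00102;  (1·δb/b)² = (1×0.0280)² = 0.000784
δA/A = √(0.00181) = 0.0425
A = 3530 mm^2, so δA = 0.0425 × 3530 = 150 mm^2.

150 mm^2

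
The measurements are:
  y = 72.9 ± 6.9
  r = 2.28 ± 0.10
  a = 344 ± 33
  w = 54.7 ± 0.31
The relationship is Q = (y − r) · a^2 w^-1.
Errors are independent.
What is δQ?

32900

Let u = y − r = 70.6. δu = √(δy² + δr²) = √(47.6 + 0.0100) = 6.90, so δu/u = 0.0977.
Q is then a monomial in u, a, w:
δQ/Q = √((δu/u)² + (2·δa/a)² + (-1·δw/w)²) = √(0.00955 + 0.0368 + 3.21e-05) = 0.215
Q = 1.53e+05, so δQ = 0.215 × 1.53e+05 = 32900.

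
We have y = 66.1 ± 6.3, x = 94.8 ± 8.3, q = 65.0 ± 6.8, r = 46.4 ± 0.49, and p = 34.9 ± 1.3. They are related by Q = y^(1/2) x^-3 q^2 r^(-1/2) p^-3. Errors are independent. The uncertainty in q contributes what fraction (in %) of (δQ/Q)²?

(δQ/Q)² = (½·δy/y)² + (-3·δx/x)² + (2·δq/q)² + (−½·δr/r)² + (-3·δp/p)²
  y term: (0.5×0.0953)² = 0.00227
  x term: (-3×0.0876)² = 0.0690
  q term: (2×0.105)² = 0.0438
  r term: (-0.5×0.0106)² = 2.79e-05
  p term: (-3×0.0372)² = 0.0125
Total = 0.128. Share from q = 0.0438/0.128 = 0.343.

34.3%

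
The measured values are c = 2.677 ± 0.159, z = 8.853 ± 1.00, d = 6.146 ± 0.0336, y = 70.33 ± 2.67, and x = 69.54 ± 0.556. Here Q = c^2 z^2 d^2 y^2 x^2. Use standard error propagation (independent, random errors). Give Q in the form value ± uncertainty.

(5.075 ± 1.35) × 10^11

Relative error in a monomial: (δQ/Q)² = Σ (nᵢ · δxᵢ/xᵢ)².
  (2·δc/c)² = (2×0.0594)² = 0.0141;  (2·δz/z)² = (2×0.113)² = 0.0510;  (2·δd/d)² = (2×0.00547)² = 0.000120;  (2·δy/y)² = (2×0.0380)² = 0.00577;  (2·δx/x)² = (2×0.00800)² = 0.000256
δQ/Q = √(0.0713) = 0.267
Q = 5.075e+11, so δQ = 0.267 × 5.075e+11 = 1.35e+11.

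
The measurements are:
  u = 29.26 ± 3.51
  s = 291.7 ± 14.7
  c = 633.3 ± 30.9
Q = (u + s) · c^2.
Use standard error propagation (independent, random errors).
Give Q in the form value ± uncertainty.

Let w = u + s = 321.0. δw = √(δu² + δs²) = √(12.3 + 216) = 15.1, so δw/w = 0.0471.
Q is then a monomial in w, c:
δQ/Q = √((δw/w)² + (2·δc/c)²) = √(0.00222 + 0.00952) = 0.108
Q = 1.287e+08, so δQ = 0.108 × 1.287e+08 = 1.39e+07.

(1.287 ± 0.139) × 10^8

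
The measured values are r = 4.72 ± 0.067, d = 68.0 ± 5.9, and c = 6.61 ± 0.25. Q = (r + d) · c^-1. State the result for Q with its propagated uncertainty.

Let u = r + d = 72.7. δu = √(δr² + δd²) = √(0.00449 + 34.8) = 5.90, so δu/u = 0.0811.
Q is then a monomial in u, c:
δQ/Q = √((δu/u)² + (-1·δc/c)²) = √(0.00658 + 0.00143) = 0.0895
Q = 11.0, so δQ = 0.0895 × 11.0 = 0.985.

11.0 ± 0.985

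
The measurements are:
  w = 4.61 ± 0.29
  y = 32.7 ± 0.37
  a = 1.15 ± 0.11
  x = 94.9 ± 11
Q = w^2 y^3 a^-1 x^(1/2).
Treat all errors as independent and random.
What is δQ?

1.08e+06

Q is a product of powers, so relative uncertainties combine in quadrature:
  (2·δw/w)² = (2×0.0629)² = 0.0158;  (3·δy/y)² = (3×0.0113)² = 0.00115;  (-1·δa/a)² = (-1×0.0957)² = 0.00915;  (½·δx/x)² = (0.5×0.116)² = 0.00336
δQ/Q = √(0.0295) = 0.172
Q = 6.29e+06, so δQ = 0.172 × 6.29e+06 = 1.08e+06.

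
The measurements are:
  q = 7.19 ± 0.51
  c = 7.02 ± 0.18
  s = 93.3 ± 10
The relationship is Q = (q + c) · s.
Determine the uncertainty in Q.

Let u = q + c = 14.2. δu = √(δq² + δc²) = √(0.260 + 0.0324) = 0.541, so δu/u = 0.0381.
Q is then a monomial in u, s:
δQ/Q = √((δu/u)² + (1·δs/s)²) = √(0.00145 + 0.0115) = 0.114
Q = 1330, so δQ = 0.114 × 1330 = 151.

151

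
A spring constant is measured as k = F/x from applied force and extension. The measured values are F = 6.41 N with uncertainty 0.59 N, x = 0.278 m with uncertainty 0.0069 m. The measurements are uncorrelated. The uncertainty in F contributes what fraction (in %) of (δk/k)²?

(δk/k)² = (1·δF/F)² + (-1·δx/x)²
  F term: (1×0.0920)² = 0.00847
  x term: (-1×0.0248)² = 0.000616
Total = 0.00909. Share from F = 0.00847/0.00909 = 0.932.

93.2%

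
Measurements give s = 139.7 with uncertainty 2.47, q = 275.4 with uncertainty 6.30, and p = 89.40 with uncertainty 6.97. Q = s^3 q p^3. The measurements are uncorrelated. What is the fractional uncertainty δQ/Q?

For a monomial Q ∝ s^3, q, p^3, fractional errors add in quadrature:
  (3·δs/s)² = (3×0.0177)² = 0.00281;  (1·δq/q)² = (1×0.0229)² = 0.000523;  (3·δp/p)² = (3×0.0780)² = 0.0547
δQ/Q = √(0.0580) = 0.241

0.241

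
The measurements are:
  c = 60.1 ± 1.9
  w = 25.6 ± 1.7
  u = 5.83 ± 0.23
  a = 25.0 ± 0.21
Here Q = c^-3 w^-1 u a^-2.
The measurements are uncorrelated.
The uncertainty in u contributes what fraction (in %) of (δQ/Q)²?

(δQ/Q)² = (-3·δc/c)² + (-1·δw/w)² + (1·δu/u)² + (-2·δa/a)²
  c term: (-3×0.0316)² = 0.00899
  w term: (-1×0.0664)² = 0.00441
  u term: (1×0.0395)² = 0.00156
  a term: (-2×0.00840)² = 0.000282
Total = 0.0152. Share from u = 0.00156/0.0152 = 0.102.

10.2%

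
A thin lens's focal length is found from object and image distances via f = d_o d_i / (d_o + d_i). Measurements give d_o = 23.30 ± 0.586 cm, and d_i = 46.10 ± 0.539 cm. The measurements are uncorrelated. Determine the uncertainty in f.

0.266 cm

∂f/∂d_o = (d_i/(d_o+d_i))² = 0.441;  ∂f/∂d_i = (d_o/(d_o+d_i))² = 0.113
δf = √((∂f/∂d_o · δd_o)² + (∂f/∂d_i · δd_i)²) = √(0.0669 + 0.00369) = 0.266 cm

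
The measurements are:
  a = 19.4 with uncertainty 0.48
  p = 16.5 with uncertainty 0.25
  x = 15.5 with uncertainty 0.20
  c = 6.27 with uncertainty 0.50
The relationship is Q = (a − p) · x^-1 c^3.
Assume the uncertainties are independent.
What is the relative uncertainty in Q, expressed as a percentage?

30.4%

Let u = a − p = 2.90. δu = √(δa² + δp²) = √(0.230 + 0.0625) = 0.541, so δu/u = 0.187.
Q is then a monomial in u, x, c:
δQ/Q = √((δu/u)² + (-1·δx/x)² + (3·δc/c)²) = √(0.0348 + 0.000166 + 0.0572) = 0.304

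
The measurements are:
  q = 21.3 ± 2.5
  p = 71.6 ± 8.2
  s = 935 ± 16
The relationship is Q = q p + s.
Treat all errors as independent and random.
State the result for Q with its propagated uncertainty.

2460 ± 251

Let w = q·p = 1530. δw/w = √((1·δq/q)² + (1·δp/p)²) = √(0.0138 + 0.0131) = 0.164, so δw = 250.
Q = w + s: δQ = √(δw² + δs²) = √(62500 + 256) = 251
Q = 2460.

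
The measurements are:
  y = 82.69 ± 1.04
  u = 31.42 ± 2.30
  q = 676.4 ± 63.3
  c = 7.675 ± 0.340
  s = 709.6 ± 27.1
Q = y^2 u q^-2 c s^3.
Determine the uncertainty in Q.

Since Q is a product/quotient, work with relative uncertainties:
  (2·δy/y)² = (2×0.0126)² = 0.000633;  (1·δu/u)² = (1×0.0732)² = 0.00536;  (-2·δq/q)² = (-2×0.0936)² = 0.0350;  (1·δc/c)² = (1×0.0443)² = 0.00196;  (3·δs/s)² = (3×0.0382)² = 0.0131
δQ/Q = √(0.0561) = 0.237
Q = 1.288e+09, so δQ = 0.237 × 1.288e+09 = 3.05e+08.

3.05e+08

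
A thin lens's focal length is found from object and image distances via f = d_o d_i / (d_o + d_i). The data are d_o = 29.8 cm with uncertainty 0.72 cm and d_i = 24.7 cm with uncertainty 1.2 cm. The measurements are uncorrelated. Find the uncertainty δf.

∂f/∂d_o = (d_i/(d_o+d_i))² = 0.205;  ∂f/∂d_i = (d_o/(d_o+d_i))² = 0.299
δf = √((∂f/∂d_o · δd_o)² + (∂f/∂d_i · δd_i)²) = √(0.0219 + 0.129) = 0.388 cm

0.388 cm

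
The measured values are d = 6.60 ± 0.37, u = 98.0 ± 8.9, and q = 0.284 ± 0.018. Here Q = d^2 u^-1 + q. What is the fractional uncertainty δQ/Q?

0.0914

Let p = d^2·u^-1 = 0.444. δp/p = √((2·δd/d)² + (-1·δu/u)²) = √(0.0126 + 0.00825) = 0.144, so δp = 0.0641.
Q = p + q: δQ = √(δp² + δq²) = √(0.00411 + 0.000324) = 0.0666
Q = 0.728, so δQ/Q = 0.0666/0.728 = 0.0914.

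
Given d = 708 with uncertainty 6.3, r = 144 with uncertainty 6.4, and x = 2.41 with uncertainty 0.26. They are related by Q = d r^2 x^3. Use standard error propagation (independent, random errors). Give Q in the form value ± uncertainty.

Relative error in a monomial: (δQ/Q)² = Σ (nᵢ · δxᵢ/xᵢ)².
  (1·δd/d)² = (1×0.00890)² = 7.92e-05;  (2·δr/r)² = (2×0.0444)² = 0.00790;  (3·δx/x)² = (3×0.108)² = 0.105
δQ/Q = √(0.113) = 0.336
Q = 2.05e+08, so δQ = 0.336 × 2.05e+08 = 6.9e+07.

(2.05 ± 0.690) × 10^8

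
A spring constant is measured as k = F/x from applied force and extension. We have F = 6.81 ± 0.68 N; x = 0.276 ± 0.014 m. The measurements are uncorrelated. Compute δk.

2.76 N/m

Each factor contributes (exponent × relative error)² to (δk/k)²:
  (1·δF/F)² = (1×0.0999)² = 0.00997;  (-1·δx/x)² = (-1×0.0507)² = 0.00257
δk/k = √(0.0125) = 0.112
k = 24.7 N/m, so δk = 0.112 × 24.7 = 2.76 N/m.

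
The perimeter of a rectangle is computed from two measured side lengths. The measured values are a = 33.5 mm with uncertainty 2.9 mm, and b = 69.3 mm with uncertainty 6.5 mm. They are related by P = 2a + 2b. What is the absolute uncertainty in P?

14.2 mm

Each term contributes (cᵢ δxᵢ)² to (δP)²:
  (2·δa)² = 33.6;  (2·δb)² = 169
δP = √(203) = 14.2 mm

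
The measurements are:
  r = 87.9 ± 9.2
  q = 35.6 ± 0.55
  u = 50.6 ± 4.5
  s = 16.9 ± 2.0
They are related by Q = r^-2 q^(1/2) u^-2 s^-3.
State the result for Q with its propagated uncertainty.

(6.25 ± 2.81) × 10^-11

For a monomial Q ∝ r^-2, q^(1/2), u^-2, s^-3, fractional errors add in quadrature:
  (-2·δr/r)² = (-2×0.105)² = 0.0438;  (½·δq/q)² = (0.5×0.0154)² = 5.97e-05;  (-2·δu/u)² = (-2×0.0889)² = 0.0316;  (-3·δs/s)² = (-3×0.118)² = 0.126
δQ/Q = √(0.202) = 0.449
Q = 6.25e-11, so δQ = 0.449 × 6.25e-11 = 2.81e-11.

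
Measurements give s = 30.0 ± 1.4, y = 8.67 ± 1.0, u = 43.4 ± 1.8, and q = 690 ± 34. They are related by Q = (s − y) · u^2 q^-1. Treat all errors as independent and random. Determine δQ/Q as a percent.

12.6%

Let w = s − y = 21.3. δw = √(δs² + δy²) = √(1.96 + 1.00) = 1.72, so δw/w = 0.0807.
Q is then a monomial in w, u, q:
δQ/Q = √((δw/w)² + (2·δu/u)² + (-1·δq/q)²) = √(0.00651 + 0.00688 + 0.00243) = 0.126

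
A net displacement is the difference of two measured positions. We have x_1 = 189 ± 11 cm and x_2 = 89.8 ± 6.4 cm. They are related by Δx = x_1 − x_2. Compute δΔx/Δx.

0.128

Each term contributes (cᵢ δxᵢ)² to (δΔx)²:
  (δx_1)² = 121;  (δx_2)² = 41.0
δΔx = √(162) = 12.7 cm
Δx = 99.2 cm, so δΔx/Δx = 12.7/99.2 = 0.128.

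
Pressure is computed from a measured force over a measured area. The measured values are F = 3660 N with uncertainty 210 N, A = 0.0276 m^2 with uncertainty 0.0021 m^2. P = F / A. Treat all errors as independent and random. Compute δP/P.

Relative error in a monomial: (δP/P)² = Σ (nᵢ · δxᵢ/xᵢ)².
  (1·δF/F)² = (1×0.0574)² = 0.00329;  (-1·δA/A)² = (-1×0.0761)² = 0.00579
δP/P = √(0.00908) = 0.0953

0.0953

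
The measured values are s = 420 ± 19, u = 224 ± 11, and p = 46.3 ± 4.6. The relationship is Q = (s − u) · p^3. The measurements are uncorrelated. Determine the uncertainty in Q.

Let w = s − u = 196. δw = √(δs² + δu²) = √(361 + 121) = 22.0, so δw/w = 0.112.
Q is then a monomial in w, p:
δQ/Q = √((δw/w)² + (3·δp/p)²) = √(0.0125 + 0.0888) = 0.318
Q = 1.95e+07, so δQ = 0.318 × 1.95e+07 = 6.19e+06.

6.19e+06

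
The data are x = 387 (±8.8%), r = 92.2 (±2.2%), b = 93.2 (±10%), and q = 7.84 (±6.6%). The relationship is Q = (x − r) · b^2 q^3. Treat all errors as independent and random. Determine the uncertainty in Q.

3.75e+08

Let u = x − r = 295. δu = √(δx² + δr²) = √(1160 + 4.11) = 34.1, so δu/u = 0.116.
Q is then a monomial in u, b, q:
δQ/Q = √((δu/u)² + (2·δb/b)² + (3·δq/q)²) = √(0.0134 + 0.0400 + 0.0392) = 0.304
Q = 1.23e+09, so δQ = 0.304 × 1.23e+09 = 3.75e+08.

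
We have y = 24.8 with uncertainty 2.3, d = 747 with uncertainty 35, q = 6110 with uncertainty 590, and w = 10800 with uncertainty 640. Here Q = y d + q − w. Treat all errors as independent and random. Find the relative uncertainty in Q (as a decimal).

0.153

Let p = y·d = 18500. δp/p = √((1·δy/y)² + (1·δd/d)²) = √(0.00860 + 0.00220) = 0.104, so δp = 1920.
Q = p + q − w: δQ = √(δp² + δq² + δw²) = √(3.71e+06 + 3.48e+05 + 4.1e+05) = 2110
Q = 13800, so δQ/Q = 2110/13800 = 0.153.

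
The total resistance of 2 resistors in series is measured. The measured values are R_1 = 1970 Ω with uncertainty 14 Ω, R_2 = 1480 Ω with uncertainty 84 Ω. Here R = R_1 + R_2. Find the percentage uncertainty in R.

2.47%

For a sum/difference, combine absolute errors in quadrature:
  (δR_1)² = 196;  (δR_2)² = 7060
δR = √(7250) = 85.2 Ω
R = 3450 Ω, so δR/R = 85.2/3450 = 0.0247.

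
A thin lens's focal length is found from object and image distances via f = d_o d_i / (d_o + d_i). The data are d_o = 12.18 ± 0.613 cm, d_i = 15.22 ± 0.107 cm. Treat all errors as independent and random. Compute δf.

0.190 cm

∂f/∂d_o = (d_i/(d_o+d_i))² = 0.309;  ∂f/∂d_i = (d_o/(d_o+d_i))² = 0.198
δf = √((∂f/∂d_o · δd_o)² + (∂f/∂d_i · δd_i)²) = √(0.0358 + 0.000447) = 0.190 cm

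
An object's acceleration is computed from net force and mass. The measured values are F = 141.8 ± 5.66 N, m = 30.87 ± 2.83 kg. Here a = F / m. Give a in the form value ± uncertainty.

4.593 ± 0.459 m/s^2

For a monomial a ∝ F, m^-1, fractional errors add in quadrature:
  (1·δF/F)² = (1×0.0399)² = 0.00159;  (-1·δm/m)² = (-1×0.0917)² = 0.00840
δa/a = √(0.01000) = 0.1000
a = 4.593 m/s^2, so δa = 0.1000 × 4.593 = 0.459 m/s^2.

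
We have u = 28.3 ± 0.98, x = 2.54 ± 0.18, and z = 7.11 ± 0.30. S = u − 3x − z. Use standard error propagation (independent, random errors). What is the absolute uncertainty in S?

1.16

S is a linear combination, so absolute uncertainties add in quadrature:
  (δu)² = 0.960;  (3·δx)² = 0.292;  (δz)² = 0.0900
δS = √(1.34) = 1.16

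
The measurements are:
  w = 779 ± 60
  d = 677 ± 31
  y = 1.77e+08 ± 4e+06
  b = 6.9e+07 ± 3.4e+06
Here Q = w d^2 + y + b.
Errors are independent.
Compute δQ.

4.3e+07

Let p = w·d^2 = 3.57e+08. δp/p = √((1·δw/w)² + (2·δd/d)²) = √(0.00593 + 0.00839) = 0.120, so δp = 4.27e+07.
Q = p + y + b: δQ = √(δp² + δy² + δb²) = √(1.83e+15 + 1.6e+13 + 1.16e+13) = 4.3e+07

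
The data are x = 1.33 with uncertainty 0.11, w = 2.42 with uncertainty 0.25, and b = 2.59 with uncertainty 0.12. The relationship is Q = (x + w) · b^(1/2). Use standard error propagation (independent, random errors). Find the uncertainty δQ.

Let u = x + w = 3.75. δu = √(δx² + δw²) = √(0.0121 + 0.0625) = 0.273, so δu/u = 0.0728.
Q is then a monomial in u, b:
δQ/Q = √((δu/u)² + (½·δb/b)²) = √(0.00530 + 0.000537) = 0.0764
Q = 6.04, so δQ = 0.0764 × 6.04 = 0.461.

0.461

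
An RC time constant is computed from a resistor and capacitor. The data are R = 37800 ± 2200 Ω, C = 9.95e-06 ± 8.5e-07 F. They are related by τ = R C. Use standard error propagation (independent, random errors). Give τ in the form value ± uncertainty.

0.376 ± 0.0389 s

For a monomial τ ∝ R, C, fractional errors add in quadrature:
  (1·δR/R)² = (1×0.0582)² = 0.00339;  (1·δC/C)² = (1×0.0854)² = 0.00730
δτ/τ = √(0.0107) = 0.103
τ = 0.376 s, so δτ = 0.103 × 0.376 = 0.0389 s.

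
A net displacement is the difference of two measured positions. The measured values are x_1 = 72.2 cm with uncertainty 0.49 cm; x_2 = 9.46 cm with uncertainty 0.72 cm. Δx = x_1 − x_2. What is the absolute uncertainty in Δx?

0.871 cm

Sums and differences: (δΔx)² = Σ (cᵢ δxᵢ)².
  (δx_1)² = 0.240;  (δx_2)² = 0.518
δΔx = √(0.758) = 0.871 cm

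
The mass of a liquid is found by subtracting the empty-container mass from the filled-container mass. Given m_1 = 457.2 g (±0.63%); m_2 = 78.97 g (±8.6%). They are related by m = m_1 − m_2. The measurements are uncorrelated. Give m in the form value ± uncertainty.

378.2 ± 7.38 g

Sums and differences: (δm)² = Σ (cᵢ δxᵢ)².
  (δm_1)² = 8.30;  (δm_2)² = 46.1
δm = √(54.4) = 7.38 g
m = 378.2 g.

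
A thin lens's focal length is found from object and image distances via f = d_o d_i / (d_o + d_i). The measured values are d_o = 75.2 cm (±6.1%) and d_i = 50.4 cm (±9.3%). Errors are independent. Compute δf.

1.84 cm

∂f/∂d_o = (d_i/(d_o+d_i))² = 0.161;  ∂f/∂d_i = (d_o/(d_o+d_i))² = 0.358
δf = √((∂f/∂d_o · δd_o)² + (∂f/∂d_i · δd_i)²) = √(0.546 + 2.82) = 1.84 cm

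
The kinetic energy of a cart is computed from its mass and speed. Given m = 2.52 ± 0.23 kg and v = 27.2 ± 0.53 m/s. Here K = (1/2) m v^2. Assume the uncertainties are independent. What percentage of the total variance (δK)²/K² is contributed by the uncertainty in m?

(δK/K)² = (1·δm/m)² + (2·δv/v)²
  m term: (1×0.0913)² = 0.00833
  v term: (2×0.0195)² = 0.00152
Total = 0.00985. Share from m = 0.00833/0.00985 = 0.846.

84.6%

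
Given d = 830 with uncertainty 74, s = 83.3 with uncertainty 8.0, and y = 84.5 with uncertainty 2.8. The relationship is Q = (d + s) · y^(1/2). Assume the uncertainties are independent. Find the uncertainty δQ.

698

Let u = d + s = 913. δu = √(δd² + δs²) = √(5480 + 64.0) = 74.4, so δu/u = 0.0815.
Q is then a monomial in u, y:
δQ/Q = √((δu/u)² + (½·δy/y)²) = √(0.00664 + 0.000275) = 0.0832
Q = 8400, so δQ = 0.0832 × 8400 = 698.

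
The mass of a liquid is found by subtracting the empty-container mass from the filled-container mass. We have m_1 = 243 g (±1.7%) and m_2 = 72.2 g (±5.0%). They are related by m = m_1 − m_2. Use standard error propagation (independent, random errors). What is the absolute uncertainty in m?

Absolute uncertainties add in quadrature for a linear combination:
  (δm_1)² = 17.1;  (δm_2)² = 13.0
δm = √(30.1) = 5.49 g

5.49 g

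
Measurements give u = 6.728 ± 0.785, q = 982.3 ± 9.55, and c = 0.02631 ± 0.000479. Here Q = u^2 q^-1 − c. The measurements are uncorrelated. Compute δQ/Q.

Let p = u^2·q^-1 = 0.04608. δp/p = √((2·δu/u)² + (-1·δq/q)²) = √(0.0545 + 9.45e-05) = 0.234, so δp = 0.0108.
Q = p − c: δQ = √(δp² + δc²) = √(0.000116 + 2.29e-07) = 0.0108
Q = 0.01977, so δQ/Q = 0.0108/0.01977 = 0.545.

0.545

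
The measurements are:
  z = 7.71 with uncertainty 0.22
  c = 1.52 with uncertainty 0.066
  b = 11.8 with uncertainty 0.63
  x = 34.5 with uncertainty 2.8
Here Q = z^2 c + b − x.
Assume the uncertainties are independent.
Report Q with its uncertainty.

67.7 ± 7.09

Let p = z^2·c = 90.4. δp/p = √((2·δz/z)² + (1·δc/c)²) = √(0.00326 + 0.00189) = 0.0717, so δp = 6.48.
Q = p + b − x: δQ = √(δp² + δb² + δx²) = √(42.0 + 0.397 + 7.84) = 7.09
Q = 67.7.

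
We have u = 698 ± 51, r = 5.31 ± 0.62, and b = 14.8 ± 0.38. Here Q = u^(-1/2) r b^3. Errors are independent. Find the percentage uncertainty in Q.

14.5%

For a monomial Q ∝ u^(-1/2), r, b^3, fractional errors add in quadrature:
  (−½·δu/u)² = (-0.5×0.0731)² = 0.00133;  (1·δr/r)² = (1×0.117)² = 0.0136;  (3·δb/b)² = (3×0.0257)² = 0.00593
δQ/Q = √(0.0209) = 0.145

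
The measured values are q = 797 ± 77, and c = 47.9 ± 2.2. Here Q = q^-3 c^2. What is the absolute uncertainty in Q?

1.38e-06

Products/powers → add relative errors in quadrature, weighted by exponent:
  (-3·δq/q)² = (-3×0.0966)² = 0.0840;  (2·δc/c)² = (2×0.0459)² = 0.00844
δQ/Q = √(0.0924) = 0.304
Q = 4.53e-06, so δQ = 0.304 × 4.53e-06 = 1.38e-06.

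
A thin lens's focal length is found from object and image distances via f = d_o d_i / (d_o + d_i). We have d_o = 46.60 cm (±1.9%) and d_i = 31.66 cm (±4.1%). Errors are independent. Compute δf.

∂f/∂d_o = (d_i/(d_o+d_i))² = 0.164;  ∂f/∂d_i = (d_o/(d_o+d_i))² = 0.355
δf = √((∂f/∂d_o · δd_o)² + (∂f/∂d_i · δd_i)²) = √(0.0210 + 0.212) = 0.483 cm

0.483 cm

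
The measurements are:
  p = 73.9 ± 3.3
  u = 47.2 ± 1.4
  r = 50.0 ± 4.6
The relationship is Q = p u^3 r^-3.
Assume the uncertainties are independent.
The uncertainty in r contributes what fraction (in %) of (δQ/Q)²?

(δQ/Q)² = (1·δp/p)² + (3·δu/u)² + (-3·δr/r)²
  p term: (1×0.0447)² = 0.00199
  u term: (3×0.0297)² = 0.00792
  r term: (-3×0.0920)² = 0.0762
Total = 0.0861. Share from r = 0.0762/0.0861 = 0.885.

88.5%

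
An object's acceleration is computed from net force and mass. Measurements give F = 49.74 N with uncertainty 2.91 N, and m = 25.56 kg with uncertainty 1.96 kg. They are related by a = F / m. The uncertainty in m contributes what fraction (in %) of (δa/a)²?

63.2%

(δa/a)² = (1·δF/F)² + (-1·δm/m)²
  F term: (1×0.0585)² = 0.00342
  m term: (-1×0.0767)² = 0.00588
Total = 0.00930. Share from m = 0.00588/0.00930 = 0.632.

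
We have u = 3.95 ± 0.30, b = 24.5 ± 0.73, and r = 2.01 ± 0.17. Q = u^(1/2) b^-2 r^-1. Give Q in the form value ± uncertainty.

0.00165 ± 0.000182

For a monomial Q ∝ u^(1/2), b^-2, r^-1, fractional errors add in quadrature:
  (½·δu/u)² = (0.5×0.0759)² = 0.00144;  (-2·δb/b)² = (-2×0.0298)² = 0.00355;  (-1·δr/r)² = (-1×0.0846)² = 0.00715
δQ/Q = √(0.0121) = 0.110
Q = 0.00165, so δQ = 0.110 × 0.00165 = 0.000182.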